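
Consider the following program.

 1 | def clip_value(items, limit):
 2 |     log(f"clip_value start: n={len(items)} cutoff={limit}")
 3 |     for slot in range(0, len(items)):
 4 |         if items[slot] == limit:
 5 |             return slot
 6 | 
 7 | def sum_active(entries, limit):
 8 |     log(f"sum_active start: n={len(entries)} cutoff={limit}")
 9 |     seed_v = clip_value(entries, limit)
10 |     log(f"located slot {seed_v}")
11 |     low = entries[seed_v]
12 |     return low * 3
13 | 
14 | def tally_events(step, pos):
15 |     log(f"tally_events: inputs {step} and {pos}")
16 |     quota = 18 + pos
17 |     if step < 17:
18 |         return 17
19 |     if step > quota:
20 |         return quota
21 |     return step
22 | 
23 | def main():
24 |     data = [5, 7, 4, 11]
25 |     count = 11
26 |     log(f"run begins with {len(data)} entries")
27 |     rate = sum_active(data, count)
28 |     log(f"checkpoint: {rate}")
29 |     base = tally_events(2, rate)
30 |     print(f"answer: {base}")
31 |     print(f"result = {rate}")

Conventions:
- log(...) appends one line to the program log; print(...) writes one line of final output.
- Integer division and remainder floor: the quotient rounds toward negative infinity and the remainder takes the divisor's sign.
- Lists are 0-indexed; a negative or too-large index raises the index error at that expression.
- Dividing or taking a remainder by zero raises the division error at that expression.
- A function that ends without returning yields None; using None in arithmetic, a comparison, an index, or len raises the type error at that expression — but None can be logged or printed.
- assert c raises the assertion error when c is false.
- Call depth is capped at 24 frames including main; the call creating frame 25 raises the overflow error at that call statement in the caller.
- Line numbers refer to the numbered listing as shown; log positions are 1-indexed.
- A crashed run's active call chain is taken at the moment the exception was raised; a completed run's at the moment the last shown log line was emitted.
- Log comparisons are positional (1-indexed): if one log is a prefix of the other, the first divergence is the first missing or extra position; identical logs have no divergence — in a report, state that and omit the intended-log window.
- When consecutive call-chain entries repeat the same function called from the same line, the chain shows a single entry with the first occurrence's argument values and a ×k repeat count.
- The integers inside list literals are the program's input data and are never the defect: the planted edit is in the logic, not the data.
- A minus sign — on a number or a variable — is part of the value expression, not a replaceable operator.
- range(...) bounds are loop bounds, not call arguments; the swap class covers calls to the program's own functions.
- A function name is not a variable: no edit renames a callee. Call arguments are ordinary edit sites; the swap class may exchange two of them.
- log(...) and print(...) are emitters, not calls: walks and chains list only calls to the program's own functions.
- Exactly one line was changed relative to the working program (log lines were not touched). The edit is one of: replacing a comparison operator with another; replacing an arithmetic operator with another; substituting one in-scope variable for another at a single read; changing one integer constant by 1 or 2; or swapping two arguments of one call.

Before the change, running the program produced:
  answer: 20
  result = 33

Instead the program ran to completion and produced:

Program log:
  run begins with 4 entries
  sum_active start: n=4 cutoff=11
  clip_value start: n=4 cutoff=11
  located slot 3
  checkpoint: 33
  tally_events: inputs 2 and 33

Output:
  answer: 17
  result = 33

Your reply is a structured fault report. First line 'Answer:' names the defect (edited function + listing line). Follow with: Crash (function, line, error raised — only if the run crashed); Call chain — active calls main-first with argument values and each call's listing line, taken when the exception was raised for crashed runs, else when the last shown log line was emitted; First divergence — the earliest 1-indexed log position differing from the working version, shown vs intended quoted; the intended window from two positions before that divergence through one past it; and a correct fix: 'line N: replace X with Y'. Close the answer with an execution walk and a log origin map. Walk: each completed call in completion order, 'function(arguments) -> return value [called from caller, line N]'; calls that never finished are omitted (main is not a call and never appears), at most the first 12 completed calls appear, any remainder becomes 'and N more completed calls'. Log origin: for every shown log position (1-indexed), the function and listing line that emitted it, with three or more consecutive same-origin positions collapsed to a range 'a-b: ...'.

Answer: the defect is in main at line 29.
Key observation: The earliest visible damage is log position 6 — 'tally_events: inputs 2 and 33' rather than the intended 'tally_events: inputs 33 and 2'.
Call chain: main -> tally_events(2, 33) (called at line 29).
First divergence: at position 6 the run shows 'tally_events: inputs 2 and 33' where the working version logs 'tally_events: inputs 33 and 2'.
Intended log window:
  4: located slot 3
  5: checkpoint: 33
  6: tally_events: inputs 33 and 2
Execution walk:
  clip_value([5, 7, 4, 11], 11) -> 3  [called from sum_active, line 9]
  sum_active([5, 7, 4, 11], 11) -> 33  [called from main, line 27]
  tally_events(2, 33) -> 17  [called from main, line 29]
Origin of each log line:
  1: emitted by main (line 26)
  2: emitted by sum_active (line 8)
  3: emitted by clip_value (line 2)
  4: emitted by sum_active (line 10)
  5: emitted by main (line 28)
  6: emitted by tally_events (line 15)
A correct fix: line 29: replace `tally_events(2, rate)` with `tally_events(rate, 2)`.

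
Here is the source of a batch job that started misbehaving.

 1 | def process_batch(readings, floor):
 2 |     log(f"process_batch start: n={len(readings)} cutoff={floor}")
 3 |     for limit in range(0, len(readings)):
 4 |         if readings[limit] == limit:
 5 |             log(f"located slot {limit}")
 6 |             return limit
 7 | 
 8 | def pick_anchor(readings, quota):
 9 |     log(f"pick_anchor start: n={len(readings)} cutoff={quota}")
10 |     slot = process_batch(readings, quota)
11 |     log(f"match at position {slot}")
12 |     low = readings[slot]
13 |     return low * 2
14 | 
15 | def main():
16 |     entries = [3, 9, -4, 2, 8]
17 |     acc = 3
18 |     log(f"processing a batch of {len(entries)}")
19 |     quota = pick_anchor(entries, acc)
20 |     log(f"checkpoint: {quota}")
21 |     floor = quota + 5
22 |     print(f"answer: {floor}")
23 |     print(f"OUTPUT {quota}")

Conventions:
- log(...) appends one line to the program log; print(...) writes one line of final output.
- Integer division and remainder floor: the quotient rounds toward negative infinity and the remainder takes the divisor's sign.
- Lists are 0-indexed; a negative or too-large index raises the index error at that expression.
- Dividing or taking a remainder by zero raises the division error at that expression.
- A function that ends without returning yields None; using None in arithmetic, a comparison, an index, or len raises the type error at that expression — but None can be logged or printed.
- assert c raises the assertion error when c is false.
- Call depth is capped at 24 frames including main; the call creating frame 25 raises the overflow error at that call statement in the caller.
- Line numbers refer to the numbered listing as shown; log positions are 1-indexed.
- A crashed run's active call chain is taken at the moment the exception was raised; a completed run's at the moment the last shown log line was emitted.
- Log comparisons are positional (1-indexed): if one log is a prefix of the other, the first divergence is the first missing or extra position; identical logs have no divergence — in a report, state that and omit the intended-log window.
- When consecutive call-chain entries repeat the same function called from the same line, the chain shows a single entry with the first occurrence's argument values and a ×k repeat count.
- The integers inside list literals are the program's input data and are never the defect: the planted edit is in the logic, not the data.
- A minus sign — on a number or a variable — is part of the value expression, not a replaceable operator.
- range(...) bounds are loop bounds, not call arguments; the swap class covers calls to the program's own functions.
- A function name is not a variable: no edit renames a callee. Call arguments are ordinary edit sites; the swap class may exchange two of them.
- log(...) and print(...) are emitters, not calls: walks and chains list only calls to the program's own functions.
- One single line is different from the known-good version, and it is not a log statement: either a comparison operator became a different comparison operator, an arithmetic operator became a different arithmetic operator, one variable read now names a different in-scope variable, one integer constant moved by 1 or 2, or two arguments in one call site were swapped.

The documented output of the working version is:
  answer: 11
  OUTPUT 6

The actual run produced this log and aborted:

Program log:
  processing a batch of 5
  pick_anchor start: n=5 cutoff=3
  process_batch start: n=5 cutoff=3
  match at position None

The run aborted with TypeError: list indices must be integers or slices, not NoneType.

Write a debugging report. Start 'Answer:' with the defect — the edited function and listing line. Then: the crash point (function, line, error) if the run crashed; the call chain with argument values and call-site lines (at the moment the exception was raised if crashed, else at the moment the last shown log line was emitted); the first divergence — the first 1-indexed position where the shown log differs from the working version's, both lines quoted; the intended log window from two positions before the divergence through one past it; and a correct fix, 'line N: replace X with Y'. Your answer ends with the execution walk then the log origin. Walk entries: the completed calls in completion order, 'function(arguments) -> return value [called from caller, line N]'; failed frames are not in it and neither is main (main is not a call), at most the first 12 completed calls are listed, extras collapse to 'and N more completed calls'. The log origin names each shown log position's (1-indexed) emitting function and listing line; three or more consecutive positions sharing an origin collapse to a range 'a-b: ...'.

Answer: the defect is in process_batch at line 4.
Key observation: Position 4 is the first bad log line: 'match at position None' should read 'located slot 0'.
Crash: pick_anchor, line 12, TypeError.
Call chain: main -> pick_anchor([3, 9, -4, 2, 8], 3) (called at line 19).
First divergence: position 4; shown 'match at position None' vs intended 'located slot 0'.
Intended log window:
  2: pick_anchor start: n=5 cutoff=3
  3: process_batch start: n=5 cutoff=3
  4: located slot 0
  5: match at position 0
Execution walk:
  process_batch([3, 9, -4, 2, 8], 3) -> None  [called from pick_anchor, line 10]
Origin of each log line:
  1: emitted by main (line 18)
  2: emitted by pick_anchor (line 9)
  3: emitted by process_batch (line 2)
  4: emitted by pick_anchor (line 11)
A correct fix: line 4: replace `readings[limit] == limit` with `readings[limit] == floor`.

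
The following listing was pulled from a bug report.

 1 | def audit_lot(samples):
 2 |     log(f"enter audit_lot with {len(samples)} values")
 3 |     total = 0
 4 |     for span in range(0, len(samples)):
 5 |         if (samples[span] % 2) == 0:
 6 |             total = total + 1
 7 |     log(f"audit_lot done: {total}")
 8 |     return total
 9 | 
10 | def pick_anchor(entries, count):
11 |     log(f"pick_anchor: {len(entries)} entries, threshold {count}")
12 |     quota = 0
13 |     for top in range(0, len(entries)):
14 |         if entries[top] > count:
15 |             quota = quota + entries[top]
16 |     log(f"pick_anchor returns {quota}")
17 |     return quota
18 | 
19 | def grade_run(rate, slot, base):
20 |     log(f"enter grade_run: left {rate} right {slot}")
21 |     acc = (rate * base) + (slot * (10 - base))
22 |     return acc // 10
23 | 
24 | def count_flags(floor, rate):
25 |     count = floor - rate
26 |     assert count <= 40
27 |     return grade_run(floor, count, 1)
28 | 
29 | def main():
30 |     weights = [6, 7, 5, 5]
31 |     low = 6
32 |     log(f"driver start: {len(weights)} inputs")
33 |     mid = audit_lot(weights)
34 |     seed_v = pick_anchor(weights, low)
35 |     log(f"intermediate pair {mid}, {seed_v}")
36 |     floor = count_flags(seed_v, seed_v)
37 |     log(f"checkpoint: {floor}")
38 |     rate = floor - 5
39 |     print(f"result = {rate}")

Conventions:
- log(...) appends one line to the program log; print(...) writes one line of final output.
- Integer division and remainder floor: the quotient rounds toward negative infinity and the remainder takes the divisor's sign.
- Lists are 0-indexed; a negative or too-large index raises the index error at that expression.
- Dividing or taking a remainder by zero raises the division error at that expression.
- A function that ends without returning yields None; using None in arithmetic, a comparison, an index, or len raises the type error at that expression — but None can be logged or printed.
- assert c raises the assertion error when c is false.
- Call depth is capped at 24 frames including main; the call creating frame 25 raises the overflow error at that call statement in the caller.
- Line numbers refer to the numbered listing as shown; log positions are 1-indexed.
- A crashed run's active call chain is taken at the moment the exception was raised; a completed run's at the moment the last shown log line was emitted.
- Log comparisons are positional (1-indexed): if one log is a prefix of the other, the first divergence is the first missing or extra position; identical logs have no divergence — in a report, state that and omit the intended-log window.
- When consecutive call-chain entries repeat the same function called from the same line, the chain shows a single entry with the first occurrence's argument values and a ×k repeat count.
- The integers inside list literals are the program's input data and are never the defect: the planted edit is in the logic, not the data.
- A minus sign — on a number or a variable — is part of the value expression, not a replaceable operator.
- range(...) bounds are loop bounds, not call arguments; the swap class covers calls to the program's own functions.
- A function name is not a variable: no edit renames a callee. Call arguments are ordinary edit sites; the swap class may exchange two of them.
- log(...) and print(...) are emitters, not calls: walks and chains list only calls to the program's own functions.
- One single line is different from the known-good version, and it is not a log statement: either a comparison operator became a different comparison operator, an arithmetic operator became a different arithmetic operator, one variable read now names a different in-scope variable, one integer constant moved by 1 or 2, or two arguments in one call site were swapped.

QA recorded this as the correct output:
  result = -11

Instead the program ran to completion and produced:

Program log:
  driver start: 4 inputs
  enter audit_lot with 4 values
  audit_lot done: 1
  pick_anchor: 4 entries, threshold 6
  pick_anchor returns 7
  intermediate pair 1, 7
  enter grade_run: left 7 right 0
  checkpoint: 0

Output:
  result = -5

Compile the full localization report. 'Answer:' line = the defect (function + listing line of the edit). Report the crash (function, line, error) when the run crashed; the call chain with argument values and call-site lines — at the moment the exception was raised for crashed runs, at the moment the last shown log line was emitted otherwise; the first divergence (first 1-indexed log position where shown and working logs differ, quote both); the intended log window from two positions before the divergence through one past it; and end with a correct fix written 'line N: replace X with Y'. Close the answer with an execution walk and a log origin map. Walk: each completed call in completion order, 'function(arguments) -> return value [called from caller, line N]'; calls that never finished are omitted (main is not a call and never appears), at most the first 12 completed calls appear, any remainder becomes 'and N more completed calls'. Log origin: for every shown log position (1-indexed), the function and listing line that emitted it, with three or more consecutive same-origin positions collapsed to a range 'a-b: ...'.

Answer: the defect is in main at line 36.
Core observation: Log line 7 is where behavior first shows: 'enter grade_run: left 7 right 0' appears instead of 'enter grade_run: left 1 right -6'.
Call chain: main.
First divergence: position 7 — shown 'enter grade_run: left 7 right 0', intended 'enter grade_run: left 1 right -6'.
Intended log window:
  5: pick_anchor returns 7
  6: intermediate pair 1, 7
  7: enter grade_run: left 1 right -6
  8: checkpoint: -6
Execution walk:
  audit_lot([6, 7, 5, 5]) -> 1  [called from main, line 33]
  pick_anchor([6, 7, 5, 5], 6) -> 7  [called from main, line 34]
  grade_run(7, 0, 1) -> 0  [called from count_flags, line 27]
  count_flags(7, 7) -> 0  [called from main, line 36]
Origin of each log line:
  1 — main, line 32
  2 — audit_lot, line 2
  3 — audit_lot, line 7
  4 — pick_anchor, line 11
  5 — pick_anchor, line 16
  6 — main, line 35
  7 — grade_run, line 20
  8 — main, line 37
A correct fix: line 36: replace `count_flags(seed_v, seed_v)` with `count_flags(mid, seed_v)`.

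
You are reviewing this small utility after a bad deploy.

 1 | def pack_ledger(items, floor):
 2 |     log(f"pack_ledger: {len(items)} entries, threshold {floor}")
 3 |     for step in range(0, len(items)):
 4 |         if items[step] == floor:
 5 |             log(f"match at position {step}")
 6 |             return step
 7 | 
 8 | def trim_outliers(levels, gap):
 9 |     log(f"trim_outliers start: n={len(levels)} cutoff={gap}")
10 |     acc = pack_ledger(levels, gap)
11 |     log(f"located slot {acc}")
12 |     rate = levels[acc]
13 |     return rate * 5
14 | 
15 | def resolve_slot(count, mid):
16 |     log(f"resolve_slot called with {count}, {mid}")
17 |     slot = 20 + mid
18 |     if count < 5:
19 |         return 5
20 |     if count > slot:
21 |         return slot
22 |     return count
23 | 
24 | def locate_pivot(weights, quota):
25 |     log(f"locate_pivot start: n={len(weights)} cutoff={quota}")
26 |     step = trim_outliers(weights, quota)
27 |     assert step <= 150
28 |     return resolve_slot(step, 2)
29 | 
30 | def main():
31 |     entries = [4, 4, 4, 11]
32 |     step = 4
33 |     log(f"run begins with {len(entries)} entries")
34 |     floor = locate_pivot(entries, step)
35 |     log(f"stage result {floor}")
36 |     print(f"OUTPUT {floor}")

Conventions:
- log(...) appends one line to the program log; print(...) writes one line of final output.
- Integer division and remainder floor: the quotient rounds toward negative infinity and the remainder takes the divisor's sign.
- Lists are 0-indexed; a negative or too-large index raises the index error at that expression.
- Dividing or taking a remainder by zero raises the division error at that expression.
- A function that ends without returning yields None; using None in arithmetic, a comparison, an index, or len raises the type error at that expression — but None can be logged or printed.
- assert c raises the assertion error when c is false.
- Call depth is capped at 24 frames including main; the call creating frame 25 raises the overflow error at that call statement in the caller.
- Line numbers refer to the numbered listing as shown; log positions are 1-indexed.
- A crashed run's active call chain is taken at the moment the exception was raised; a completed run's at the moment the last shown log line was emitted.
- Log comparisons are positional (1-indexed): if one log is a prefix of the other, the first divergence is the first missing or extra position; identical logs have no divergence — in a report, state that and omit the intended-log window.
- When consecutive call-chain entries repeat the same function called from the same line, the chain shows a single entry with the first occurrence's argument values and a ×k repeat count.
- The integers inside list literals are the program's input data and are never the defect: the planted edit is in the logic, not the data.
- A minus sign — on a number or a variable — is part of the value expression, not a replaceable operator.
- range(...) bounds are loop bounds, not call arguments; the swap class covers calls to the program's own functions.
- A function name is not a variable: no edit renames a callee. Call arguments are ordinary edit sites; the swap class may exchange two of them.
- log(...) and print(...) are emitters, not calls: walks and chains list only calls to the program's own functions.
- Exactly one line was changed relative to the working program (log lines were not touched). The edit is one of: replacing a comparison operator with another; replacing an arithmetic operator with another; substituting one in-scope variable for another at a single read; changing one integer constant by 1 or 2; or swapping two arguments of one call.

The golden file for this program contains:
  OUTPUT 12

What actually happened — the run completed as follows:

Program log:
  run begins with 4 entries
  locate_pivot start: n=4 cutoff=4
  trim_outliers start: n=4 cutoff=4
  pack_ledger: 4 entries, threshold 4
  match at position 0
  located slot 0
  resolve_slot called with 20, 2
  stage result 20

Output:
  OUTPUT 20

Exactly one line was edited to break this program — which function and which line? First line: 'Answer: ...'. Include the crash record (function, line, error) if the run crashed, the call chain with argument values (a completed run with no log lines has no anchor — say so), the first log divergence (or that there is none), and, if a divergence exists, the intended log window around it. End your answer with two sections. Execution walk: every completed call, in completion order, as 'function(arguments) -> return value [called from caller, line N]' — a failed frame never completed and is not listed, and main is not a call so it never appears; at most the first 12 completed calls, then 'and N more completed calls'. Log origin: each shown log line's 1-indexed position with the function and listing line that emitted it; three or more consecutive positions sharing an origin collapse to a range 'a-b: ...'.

Answer: the defect is in trim_outliers at line 13.
Core observation: At log position 7 the runs split — shown 'resolve_slot called with 20, 2', but the working version logs 'resolve_slot called with 12, 2'.
Call chain: main.
First divergence: position 7; shown 'resolve_slot called with 20, 2' vs intended 'resolve_slot called with 12, 2'.
Intended log window:
  5: match at position 0
  6: located slot 0
  7: resolve_slot called with 12, 2
  8: stage result 12
Execution walk:
  pack_ledger([4, 4, 4, 11], 4) -> 0  [called from trim_outliers, line 10]
  trim_outliers([4, 4, 4, 11], 4) -> 20  [called from locate_pivot, line 26]
  resolve_slot(20, 2) -> 20  [called from locate_pivot, line 28]
  locate_pivot([4, 4, 4, 11], 4) -> 20  [called from main, line 34]
Log origin:
  1: logged in main at line 33
  2: logged in locate_pivot at line 25
  3: logged in trim_outliers at line 9
  4: logged in pack_ledger at line 2
  5: logged in pack_ledger at line 5
  6: logged in trim_outliers at line 11
  7: logged in resolve_slot at line 16
  8: logged in main at line 35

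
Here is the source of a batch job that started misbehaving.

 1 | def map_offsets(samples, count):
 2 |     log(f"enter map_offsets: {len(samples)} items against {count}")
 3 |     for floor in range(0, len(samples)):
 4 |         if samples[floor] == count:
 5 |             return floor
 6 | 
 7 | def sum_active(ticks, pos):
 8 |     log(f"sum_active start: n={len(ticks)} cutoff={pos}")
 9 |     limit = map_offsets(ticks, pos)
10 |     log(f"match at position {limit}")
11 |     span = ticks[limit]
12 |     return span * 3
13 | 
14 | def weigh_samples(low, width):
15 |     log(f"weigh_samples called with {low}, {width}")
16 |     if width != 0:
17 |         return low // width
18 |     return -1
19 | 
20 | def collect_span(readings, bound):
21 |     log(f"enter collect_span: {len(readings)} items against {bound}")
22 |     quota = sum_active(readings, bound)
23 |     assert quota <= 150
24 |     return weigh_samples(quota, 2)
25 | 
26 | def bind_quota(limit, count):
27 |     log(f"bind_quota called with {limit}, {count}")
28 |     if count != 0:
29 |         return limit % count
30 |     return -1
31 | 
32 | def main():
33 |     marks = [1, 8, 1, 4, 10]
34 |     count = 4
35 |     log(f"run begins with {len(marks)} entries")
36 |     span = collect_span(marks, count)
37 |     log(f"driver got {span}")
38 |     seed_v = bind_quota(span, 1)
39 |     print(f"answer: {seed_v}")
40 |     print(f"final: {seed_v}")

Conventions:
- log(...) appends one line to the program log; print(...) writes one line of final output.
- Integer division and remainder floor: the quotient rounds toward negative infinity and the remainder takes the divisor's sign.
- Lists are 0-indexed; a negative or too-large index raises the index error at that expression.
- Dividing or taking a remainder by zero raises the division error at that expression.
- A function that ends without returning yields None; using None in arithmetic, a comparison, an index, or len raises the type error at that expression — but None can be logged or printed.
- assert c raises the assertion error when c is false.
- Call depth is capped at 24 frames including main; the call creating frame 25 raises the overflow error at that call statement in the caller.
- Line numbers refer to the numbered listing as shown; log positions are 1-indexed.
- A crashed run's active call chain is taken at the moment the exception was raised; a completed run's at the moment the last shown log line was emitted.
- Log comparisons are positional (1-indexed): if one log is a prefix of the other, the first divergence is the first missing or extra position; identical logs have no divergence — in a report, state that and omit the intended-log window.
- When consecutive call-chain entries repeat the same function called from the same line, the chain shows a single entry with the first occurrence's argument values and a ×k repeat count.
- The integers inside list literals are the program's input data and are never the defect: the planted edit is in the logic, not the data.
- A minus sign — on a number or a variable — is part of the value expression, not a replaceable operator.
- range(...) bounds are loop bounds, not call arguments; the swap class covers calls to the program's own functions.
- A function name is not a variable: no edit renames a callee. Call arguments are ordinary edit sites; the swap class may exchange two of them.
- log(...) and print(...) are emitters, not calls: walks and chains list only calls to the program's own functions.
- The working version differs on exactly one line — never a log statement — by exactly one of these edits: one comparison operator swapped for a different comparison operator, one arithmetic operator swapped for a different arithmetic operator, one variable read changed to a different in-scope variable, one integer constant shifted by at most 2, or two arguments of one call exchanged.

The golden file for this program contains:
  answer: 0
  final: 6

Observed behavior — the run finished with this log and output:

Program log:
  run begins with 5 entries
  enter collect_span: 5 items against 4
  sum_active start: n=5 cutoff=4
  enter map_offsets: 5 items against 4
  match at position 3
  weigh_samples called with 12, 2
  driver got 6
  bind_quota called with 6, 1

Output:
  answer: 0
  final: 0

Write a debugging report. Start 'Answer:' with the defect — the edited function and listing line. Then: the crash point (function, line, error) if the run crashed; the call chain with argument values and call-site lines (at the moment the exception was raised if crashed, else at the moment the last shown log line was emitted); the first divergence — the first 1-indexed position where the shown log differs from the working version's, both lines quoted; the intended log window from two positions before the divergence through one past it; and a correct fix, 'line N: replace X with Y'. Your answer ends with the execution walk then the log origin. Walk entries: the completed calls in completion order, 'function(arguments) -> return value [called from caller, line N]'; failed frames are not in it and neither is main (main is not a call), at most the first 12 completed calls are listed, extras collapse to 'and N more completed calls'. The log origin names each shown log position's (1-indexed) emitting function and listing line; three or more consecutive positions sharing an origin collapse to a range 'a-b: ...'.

Answer: the defect is in main at line 40.
Key observation: Every logged value matches the working version; the printed result is what differs.
Call chain: main -> bind_quota(6, 1) (called at line 38).
First divergence: there is none — every log position agrees.
Execution walk:
  map_offsets([1, 8, 1, 4, 10], 4) -> 3  [called from sum_active, line 9]
  sum_active([1, 8, 1, 4, 10], 4) -> 12  [called from collect_span, line 22]
  weigh_samples(12, 2) -> 6  [called from collect_span, line 24]
  collect_span([1, 8, 1, 4, 10], 4) -> 6  [called from main, line 36]
  bind_quota(6, 1) -> 0  [called from main, line 38]
Origin of each log line:
  1: logged in main at line 35
  2: logged in collect_span at line 21
  3: logged in sum_active at line 8
  4: logged in map_offsets at line 2
  5: logged in sum_active at line 10
  6: logged in weigh_samples at line 15
  7: logged in main at line 37
  8: logged in bind_quota at line 27
A correct fix: line 40: replace `seed_v` with `span`.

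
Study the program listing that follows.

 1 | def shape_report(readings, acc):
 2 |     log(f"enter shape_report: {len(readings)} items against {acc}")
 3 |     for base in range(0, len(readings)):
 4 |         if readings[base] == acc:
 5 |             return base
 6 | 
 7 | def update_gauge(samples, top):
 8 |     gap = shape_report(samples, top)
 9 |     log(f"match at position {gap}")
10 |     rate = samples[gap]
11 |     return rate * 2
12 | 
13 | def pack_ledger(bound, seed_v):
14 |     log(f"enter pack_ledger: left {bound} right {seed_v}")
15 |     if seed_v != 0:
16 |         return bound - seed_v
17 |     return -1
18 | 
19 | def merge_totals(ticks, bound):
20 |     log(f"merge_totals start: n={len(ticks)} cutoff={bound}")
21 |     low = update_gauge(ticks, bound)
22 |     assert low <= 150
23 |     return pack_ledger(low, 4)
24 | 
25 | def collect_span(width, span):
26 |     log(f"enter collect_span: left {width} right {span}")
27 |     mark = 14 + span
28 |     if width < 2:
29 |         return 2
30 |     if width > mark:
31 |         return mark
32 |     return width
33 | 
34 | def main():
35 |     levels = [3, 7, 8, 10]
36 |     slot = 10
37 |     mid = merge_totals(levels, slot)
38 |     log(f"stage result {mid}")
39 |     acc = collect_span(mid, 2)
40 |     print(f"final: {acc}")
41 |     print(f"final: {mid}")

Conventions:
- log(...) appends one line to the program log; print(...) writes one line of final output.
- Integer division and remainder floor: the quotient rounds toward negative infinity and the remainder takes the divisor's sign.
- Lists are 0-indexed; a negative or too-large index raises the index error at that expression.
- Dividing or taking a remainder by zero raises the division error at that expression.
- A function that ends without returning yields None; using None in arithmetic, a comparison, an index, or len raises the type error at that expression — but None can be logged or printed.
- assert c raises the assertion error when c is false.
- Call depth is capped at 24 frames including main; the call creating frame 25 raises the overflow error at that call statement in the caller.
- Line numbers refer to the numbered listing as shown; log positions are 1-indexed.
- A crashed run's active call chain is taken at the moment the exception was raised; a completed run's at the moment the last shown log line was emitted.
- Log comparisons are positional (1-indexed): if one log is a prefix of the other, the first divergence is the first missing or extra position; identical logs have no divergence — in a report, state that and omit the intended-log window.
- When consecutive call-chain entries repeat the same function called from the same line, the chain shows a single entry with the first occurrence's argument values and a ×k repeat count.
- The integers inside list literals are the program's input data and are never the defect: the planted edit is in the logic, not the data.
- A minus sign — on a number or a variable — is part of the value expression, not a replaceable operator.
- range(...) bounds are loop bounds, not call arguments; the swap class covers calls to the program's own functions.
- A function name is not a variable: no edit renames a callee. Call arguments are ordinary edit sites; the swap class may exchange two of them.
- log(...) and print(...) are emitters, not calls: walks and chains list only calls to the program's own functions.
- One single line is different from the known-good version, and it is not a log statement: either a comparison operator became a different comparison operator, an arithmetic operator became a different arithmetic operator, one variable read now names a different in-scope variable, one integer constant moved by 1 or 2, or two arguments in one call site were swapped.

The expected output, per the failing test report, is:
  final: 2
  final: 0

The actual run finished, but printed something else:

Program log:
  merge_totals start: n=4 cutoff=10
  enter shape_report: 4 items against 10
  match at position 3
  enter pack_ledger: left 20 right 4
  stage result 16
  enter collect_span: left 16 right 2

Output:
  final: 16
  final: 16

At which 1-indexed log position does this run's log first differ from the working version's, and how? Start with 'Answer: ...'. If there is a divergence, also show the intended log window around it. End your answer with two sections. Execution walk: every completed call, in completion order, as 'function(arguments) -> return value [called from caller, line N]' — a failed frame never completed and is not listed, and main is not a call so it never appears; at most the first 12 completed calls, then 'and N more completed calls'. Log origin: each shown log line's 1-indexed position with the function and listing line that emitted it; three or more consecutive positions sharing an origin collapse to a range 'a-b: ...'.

Answer: position 5; shown 'stage result 16' vs intended 'stage result 0'.
Intended log window:
  3: match at position 3
  4: enter pack_ledger: left 20 right 4
  5: stage result 0
  6: enter collect_span: left 0 right 2
Execution walk:
  shape_report([3, 7, 8, 10], 10) -> 3  [called from update_gauge, line 8]
  update_gauge([3, 7, 8, 10], 10) -> 20  [called from merge_totals, line 21]
  pack_ledger(20, 4) -> 16  [called from merge_totals, line 23]
  merge_totals([3, 7, 8, 10], 10) -> 16  [called from main, line 37]
  collect_span(16, 2) -> 16  [called from main, line 39]
Log origins:
  1: emitted by merge_totals (line 20)
  2: emitted by shape_report (line 2)
  3: emitted by update_gauge (line 9)
  4: emitted by pack_ledger (line 14)
  5: emitted by main (line 38)
  6: emitted by collect_span (line 26)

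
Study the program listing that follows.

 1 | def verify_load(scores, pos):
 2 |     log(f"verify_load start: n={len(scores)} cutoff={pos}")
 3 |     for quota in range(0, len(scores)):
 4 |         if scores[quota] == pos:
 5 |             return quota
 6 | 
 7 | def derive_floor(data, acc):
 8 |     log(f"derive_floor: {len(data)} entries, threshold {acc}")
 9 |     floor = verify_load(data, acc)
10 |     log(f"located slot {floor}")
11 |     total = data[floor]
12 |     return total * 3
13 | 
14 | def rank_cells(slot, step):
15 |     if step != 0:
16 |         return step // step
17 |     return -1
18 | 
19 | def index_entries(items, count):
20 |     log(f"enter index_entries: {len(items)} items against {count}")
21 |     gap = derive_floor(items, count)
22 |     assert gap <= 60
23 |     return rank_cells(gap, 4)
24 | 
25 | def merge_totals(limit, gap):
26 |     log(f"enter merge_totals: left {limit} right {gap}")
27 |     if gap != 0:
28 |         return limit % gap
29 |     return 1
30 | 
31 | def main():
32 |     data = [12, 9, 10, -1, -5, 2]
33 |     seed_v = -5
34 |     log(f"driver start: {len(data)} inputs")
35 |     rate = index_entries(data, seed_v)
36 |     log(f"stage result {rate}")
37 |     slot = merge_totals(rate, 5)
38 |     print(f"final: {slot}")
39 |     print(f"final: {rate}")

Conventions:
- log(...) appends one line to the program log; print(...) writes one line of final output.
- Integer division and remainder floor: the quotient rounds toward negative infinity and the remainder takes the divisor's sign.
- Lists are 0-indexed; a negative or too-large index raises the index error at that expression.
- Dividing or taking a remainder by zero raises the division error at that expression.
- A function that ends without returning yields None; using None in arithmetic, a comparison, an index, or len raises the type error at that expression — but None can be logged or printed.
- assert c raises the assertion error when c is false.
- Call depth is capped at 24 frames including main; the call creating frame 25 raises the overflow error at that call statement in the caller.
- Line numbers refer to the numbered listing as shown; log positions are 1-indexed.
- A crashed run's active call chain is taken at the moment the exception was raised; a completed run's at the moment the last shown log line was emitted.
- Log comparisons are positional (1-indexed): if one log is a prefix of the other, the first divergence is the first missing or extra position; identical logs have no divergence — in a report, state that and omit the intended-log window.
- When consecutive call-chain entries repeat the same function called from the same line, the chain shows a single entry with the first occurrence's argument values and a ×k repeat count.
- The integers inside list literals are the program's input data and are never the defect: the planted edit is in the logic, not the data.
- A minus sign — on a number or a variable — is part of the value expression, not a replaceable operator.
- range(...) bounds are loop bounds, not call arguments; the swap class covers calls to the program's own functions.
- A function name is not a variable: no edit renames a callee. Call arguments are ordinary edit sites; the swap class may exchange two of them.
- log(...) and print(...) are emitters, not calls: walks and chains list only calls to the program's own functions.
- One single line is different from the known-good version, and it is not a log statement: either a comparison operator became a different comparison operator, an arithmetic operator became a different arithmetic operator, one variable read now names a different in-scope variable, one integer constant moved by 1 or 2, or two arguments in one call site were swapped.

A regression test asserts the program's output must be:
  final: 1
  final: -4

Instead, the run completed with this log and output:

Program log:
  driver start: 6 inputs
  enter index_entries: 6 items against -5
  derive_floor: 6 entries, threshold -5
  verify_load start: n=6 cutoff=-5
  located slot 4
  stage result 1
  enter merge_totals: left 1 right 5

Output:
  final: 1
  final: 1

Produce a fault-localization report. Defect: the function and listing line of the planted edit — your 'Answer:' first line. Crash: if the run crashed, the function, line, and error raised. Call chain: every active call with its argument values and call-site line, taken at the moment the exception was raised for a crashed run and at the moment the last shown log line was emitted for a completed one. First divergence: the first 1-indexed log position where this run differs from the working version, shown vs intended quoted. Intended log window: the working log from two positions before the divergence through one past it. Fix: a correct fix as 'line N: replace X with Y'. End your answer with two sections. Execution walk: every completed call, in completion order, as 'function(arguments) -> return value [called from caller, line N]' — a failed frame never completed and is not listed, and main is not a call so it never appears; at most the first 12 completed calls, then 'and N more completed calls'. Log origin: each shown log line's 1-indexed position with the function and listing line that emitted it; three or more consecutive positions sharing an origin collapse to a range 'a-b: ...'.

Answer: the defect is in rank_cells at line 16.
The tell: Log line 6 is where behavior first shows: 'stage result 1' appears instead of 'stage result -4'.
Call chain: main -> merge_totals(1, 5) (called at line 37).
First divergence: position 6 — shown 'stage result 1', intended 'stage result -4'.
Intended log window:
  4: verify_load start: n=6 cutoff=-5
  5: located slot 4
  6: stage result -4
  7: enter merge_totals: left -4 right 5
Execution walk:
  verify_load([12, 9, 10, -1, -5, 2], -5) -> 4  [called from derive_floor, line 9]
  derive_floor([12, 9, 10, -1, -5, 2], -5) -> -15  [called from index_entries, line 21]
  rank_cells(-15, 4) -> 1  [called from index_entries, line 23]
  index_entries([12, 9, 10, -1, -5, 2], -5) -> 1  [called from main, line 35]
  merge_totals(1, 5) -> 1  [called from main, line 37]
Origin of each log line:
  1: logged in main at line 34
  2: logged in index_entries at line 20
  3: logged in derive_floor at line 8
  4: logged in verify_load at line 2
  5: logged in derive_floor at line 10
  6: logged in main at line 36
  7: logged in merge_totals at line 26
A correct fix: line 16: replace `step // step` with `slot // step`.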